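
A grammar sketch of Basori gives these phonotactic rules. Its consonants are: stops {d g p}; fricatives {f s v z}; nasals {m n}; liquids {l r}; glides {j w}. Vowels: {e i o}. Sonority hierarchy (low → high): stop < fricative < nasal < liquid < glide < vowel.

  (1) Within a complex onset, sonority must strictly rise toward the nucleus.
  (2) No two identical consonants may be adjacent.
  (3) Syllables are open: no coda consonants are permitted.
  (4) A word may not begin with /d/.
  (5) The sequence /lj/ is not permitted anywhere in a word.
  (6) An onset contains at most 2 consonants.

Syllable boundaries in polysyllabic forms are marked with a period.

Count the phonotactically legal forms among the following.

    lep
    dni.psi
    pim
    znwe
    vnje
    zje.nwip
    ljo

0

lep — violates constraint 3: syllable 1 coda /p/ has 1 consonant (> 0) → phonotactically illegal
dni.psi — violates constraint 4: word begins with /d/ → phonotactically illegal
pim — violates constraint 3: syllable 1 coda /m/ has 1 consonant (> 0) → phonotactically illegal
znwe — violates constraint 6: syllable 1 onset /znw/ has 3 consonants (> 2) → phonotactically illegal
vnje — violates constraint 6: syllable 1 onset /vnj/ has 3 consonants (> 2) → phonotactically illegal
zje.nwip — violates constraint 3: syllable 2 coda /p/ has 1 consonant (> 0) → phonotactically illegal
ljo — violates constraint 5: contains banned sequence /lj/ → phonotactically illegal
No form is phonotactically legal → 0.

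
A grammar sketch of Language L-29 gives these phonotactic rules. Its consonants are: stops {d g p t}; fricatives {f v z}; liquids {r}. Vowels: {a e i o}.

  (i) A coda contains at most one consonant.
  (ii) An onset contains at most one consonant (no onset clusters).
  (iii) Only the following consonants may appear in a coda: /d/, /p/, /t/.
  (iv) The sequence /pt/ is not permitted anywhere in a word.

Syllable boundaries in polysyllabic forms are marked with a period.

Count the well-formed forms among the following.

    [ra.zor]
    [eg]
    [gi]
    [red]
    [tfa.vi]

[ra.zor] — violates constraint (iii): syllable 2 coda contains /r/, which is not a licensed coda consonant → ill-formed
[eg] — violates constraint (iii): syllable 1 coda contains /g/, which is not a licensed coda consonant → ill-formed
[gi] — σ1 onset /g/, coda /∅/ ok → well-formed
[red] — σ1 onset /r/, coda /d/ ok → well-formed
[tfa.vi] — violates constraint (ii): syllable 1 onset /tf/ has 2 consonants (> 1) → ill-formed
Well-formed: [gi], [red] → 2.

2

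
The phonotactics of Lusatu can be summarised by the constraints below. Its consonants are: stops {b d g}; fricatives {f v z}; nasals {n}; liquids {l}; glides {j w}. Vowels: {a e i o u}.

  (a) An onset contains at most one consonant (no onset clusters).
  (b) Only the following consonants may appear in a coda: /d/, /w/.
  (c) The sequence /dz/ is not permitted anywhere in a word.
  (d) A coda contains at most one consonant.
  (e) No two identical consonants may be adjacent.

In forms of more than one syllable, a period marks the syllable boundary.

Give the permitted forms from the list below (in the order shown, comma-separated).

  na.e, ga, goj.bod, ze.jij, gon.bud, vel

na.e — σ1 onset /n/, coda /∅/ ok; σ2 onset /∅/, coda /∅/ ok → permitted
ga — σ1 onset /g/, coda /∅/ ok → permitted
goj.bod — violates constraint (b): syllable 1 coda contains /j/, which is not a licensed coda consonant → not permitted
ze.jij — violates constraint (b): syllable 2 coda contains /j/, which is not a licensed coda consonant → not permitted
gon.bud — violates constraint (b): syllable 1 coda contains /n/, which is not a licensed coda consonant → not permitted
vel — violates constraint (b): syllable 1 coda contains /l/, which is not a licensed coda consonant → not permitted

na.e, ga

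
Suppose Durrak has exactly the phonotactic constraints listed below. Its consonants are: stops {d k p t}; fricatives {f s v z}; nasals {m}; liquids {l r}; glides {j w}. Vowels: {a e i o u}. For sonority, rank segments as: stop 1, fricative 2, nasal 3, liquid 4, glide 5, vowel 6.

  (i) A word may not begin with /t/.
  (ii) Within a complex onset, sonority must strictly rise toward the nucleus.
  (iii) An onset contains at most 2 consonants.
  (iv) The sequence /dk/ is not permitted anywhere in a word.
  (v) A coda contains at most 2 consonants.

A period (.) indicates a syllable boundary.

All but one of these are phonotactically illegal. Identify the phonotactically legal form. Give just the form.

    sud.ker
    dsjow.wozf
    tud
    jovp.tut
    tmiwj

sud.ker — violates constraint (iv): contains banned sequence /dk/ → phonotactically illegal
dsjow.wozf — violates constraint (iii): syllable 1 onset /dsj/ has 3 consonants (> 2) → phonotactically illegal
tud — violates constraint (i): word begins with /t/ → phonotactically illegal
jovp.tut — σ1 onset /j/, coda /vp/ (2C) ok; σ2 onset /t/, coda /t/ ok → phonotactically legal
tmiwj — violates constraint (i): word begins with /t/ → phonotactically illegal

jovp.tut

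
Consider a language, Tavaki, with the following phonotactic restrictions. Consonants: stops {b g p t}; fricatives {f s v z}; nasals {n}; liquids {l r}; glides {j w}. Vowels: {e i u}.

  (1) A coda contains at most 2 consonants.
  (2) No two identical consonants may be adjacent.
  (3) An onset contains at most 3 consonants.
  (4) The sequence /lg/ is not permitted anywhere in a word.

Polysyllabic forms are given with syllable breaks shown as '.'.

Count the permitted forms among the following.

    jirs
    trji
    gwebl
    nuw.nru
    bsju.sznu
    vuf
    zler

7

jirs — σ1 onset /j/, coda /rs/ (2C) ok → permitted
trji — σ1 onset /trj/ (3C), coda /∅/ ok → permitted
gwebl — σ1 onset /gw/ (2C), coda /bl/ (2C) ok → permitted
nuw.nru — σ1 onset /n/, coda /w/ ok; σ2 onset /nr/ (2C), coda /∅/ ok → permitted
bsju.sznu — σ1 onset /bsj/ (3C), coda /∅/ ok; σ2 onset /szn/ (3C), coda /∅/ ok → permitted
vuf — σ1 onset /v/, coda /f/ ok → permitted
zler — σ1 onset /zl/ (2C), coda /r/ ok → permitted
Permitted: jirs, trji, gwebl, nuw.nru, bsju.sznu, vuf, zler → 7.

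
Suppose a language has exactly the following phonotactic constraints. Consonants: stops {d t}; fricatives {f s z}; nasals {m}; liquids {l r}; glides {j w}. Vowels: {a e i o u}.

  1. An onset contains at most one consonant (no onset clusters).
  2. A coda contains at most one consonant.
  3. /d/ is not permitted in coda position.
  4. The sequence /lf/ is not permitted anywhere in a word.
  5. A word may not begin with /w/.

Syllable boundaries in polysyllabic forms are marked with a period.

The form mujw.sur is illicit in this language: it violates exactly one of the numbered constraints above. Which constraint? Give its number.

2

mujw.sur: syllable 1 coda /jw/ has 2 consonants (> 1).
This is a violation of constraint 2: "A coda contains at most one consonant."
The remaining constraints (1, 3, 4, 5) are satisfied.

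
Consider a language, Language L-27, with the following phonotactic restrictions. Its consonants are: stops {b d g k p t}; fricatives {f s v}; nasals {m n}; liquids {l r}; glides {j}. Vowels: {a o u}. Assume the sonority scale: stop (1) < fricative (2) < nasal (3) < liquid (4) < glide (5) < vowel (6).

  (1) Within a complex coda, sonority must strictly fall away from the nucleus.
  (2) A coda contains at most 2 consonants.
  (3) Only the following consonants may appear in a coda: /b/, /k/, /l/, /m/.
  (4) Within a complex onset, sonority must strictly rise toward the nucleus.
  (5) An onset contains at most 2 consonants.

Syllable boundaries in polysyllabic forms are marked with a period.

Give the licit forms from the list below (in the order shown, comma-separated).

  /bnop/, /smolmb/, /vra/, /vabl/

/vra/

/bnop/ — violates constraint 3: syllable 1 coda contains /p/, which is not a licensed coda consonant → illicit
/smolmb/ — violates constraint 2: syllable 1 coda /lmb/ has 3 consonants (> 2) → illicit
/vra/ — σ1 onset /vr/ (2→4 rises), coda /∅/ ok → licit
/vabl/ — violates constraint 1: syllable 1 coda /bl/: /b/ (stop, 1) → /l/ (liquid, 4) does not fall → illicit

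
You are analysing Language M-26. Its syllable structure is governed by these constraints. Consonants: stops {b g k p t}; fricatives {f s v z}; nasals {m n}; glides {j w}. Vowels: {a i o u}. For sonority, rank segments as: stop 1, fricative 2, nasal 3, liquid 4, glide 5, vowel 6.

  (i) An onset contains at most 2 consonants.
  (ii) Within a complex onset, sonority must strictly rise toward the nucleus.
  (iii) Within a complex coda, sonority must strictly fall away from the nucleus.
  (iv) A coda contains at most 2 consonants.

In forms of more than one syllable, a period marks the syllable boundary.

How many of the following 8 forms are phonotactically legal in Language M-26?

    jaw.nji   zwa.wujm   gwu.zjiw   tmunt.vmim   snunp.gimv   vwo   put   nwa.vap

jaw.nji — σ1 onset /j/, coda /w/ ok; σ2 onset /nj/ (3→5 rises), coda /∅/ ok → phonotactically legal
zwa.wujm — σ1 onset /zw/ (2→5 rises), coda /∅/ ok; σ2 onset /w/, coda /jm/ (5→3 falls) ok → phonotactically legal
gwu.zjiw — σ1 onset /gw/ (1→5 rises), coda /∅/ ok; σ2 onset /zj/ (2→5 rises), coda /w/ ok → phonotactically legal
tmunt.vmim — σ1 onset /tm/ (1→3 rises), coda /nt/ (3→1 falls) ok; σ2 onset /vm/ (2→3 rises), coda /m/ ok → phonotactically legal
snunp.gimv — σ1 onset /sn/ (2→3 rises), coda /np/ (3→1 falls) ok; σ2 onset /g/, coda /mv/ (3→2 falls) ok → phonotactically legal
vwo — σ1 onset /vw/ (2→5 rises), coda /∅/ ok → phonotactically legal
put — σ1 onset /p/, coda /t/ ok → phonotactically legal
nwa.vap — σ1 onset /nw/ (3→5 rises), coda /∅/ ok; σ2 onset /v/, coda /p/ ok → phonotactically legal
Phonotactically legal: jaw.nji, zwa.wujm, gwu.zjiw, tmunt.vmim, snunp.gimv, vwo, put, nwa.vap → 8.

8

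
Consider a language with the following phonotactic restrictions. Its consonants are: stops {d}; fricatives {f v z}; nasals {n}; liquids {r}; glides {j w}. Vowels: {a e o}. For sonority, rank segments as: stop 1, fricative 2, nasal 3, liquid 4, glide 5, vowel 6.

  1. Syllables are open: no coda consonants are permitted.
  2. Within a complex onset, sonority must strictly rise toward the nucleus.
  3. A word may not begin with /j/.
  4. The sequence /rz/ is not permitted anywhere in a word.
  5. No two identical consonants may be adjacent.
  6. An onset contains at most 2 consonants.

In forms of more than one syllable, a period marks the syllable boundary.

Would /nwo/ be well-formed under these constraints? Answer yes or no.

/nwo/ — σ1 onset /nw/ (3→5 rises), coda /∅/ ok → well-formed

yes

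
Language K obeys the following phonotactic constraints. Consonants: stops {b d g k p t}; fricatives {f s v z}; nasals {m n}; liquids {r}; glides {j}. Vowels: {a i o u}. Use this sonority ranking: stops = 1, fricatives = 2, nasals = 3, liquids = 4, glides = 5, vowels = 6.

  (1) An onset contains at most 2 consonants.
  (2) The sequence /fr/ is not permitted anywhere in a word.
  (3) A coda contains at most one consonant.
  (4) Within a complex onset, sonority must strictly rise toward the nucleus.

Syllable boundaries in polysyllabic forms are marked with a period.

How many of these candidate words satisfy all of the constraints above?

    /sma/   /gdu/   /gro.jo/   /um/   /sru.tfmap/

/sma/ — σ1 onset /sm/ (2→3 rises), coda /∅/ ok → licit
/gdu/ — violates constraint 4: syllable 1 onset /gd/: /g/ (stop, 1) → /d/ (stop, 1) does not rise → illicit
/gro.jo/ — σ1 onset /gr/ (1→4 rises), coda /∅/ ok; σ2 onset /j/, coda /∅/ ok → licit
/um/ — σ1 onset /∅/, coda /m/ ok → licit
/sru.tfmap/ — violates constraint 1: syllable 2 onset /tfm/ has 3 consonants (> 2) → illicit
Licit: /sma/, /gro.jo/, /um/ → 3.

3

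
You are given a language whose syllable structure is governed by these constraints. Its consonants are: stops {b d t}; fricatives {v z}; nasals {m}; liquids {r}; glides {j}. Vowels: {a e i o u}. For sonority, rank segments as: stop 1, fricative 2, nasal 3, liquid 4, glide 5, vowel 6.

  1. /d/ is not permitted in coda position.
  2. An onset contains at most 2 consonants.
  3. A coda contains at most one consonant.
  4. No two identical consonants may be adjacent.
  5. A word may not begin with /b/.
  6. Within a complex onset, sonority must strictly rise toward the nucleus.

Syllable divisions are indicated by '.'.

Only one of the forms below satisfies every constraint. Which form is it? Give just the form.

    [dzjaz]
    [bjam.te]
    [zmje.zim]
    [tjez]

[tjez]

[dzjaz] — violates constraint 2: syllable 1 onset /dzj/ has 3 consonants (> 2) → not permitted
[bjam.te] — violates constraint 5: word begins with /b/ → not permitted
[zmje.zim] — violates constraint 2: syllable 1 onset /zmj/ has 3 consonants (> 2) → not permitted
[tjez] — σ1 onset /tj/ (1→5 rises), coda /z/ ok → permitted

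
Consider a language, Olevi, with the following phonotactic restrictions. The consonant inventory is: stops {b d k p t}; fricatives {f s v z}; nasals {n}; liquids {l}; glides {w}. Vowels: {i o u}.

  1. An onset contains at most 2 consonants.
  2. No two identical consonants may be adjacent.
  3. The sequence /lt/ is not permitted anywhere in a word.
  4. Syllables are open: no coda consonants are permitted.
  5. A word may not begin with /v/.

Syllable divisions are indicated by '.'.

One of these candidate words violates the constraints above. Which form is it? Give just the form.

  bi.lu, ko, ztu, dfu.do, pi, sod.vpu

sod.vpu

bi.lu — σ1 onset /b/, coda /∅/ ok; σ2 onset /l/, coda /∅/ ok → licit
ko — σ1 onset /k/, coda /∅/ ok → licit
ztu — σ1 onset /zt/ (2C), coda /∅/ ok → licit
dfu.do — σ1 onset /df/ (2C), coda /∅/ ok; σ2 onset /d/, coda /∅/ ok → licit
pi — σ1 onset /p/, coda /∅/ ok → licit
sod.vpu — violates constraint 4: syllable 1 coda /d/ has 1 consonant (> 0) → illicit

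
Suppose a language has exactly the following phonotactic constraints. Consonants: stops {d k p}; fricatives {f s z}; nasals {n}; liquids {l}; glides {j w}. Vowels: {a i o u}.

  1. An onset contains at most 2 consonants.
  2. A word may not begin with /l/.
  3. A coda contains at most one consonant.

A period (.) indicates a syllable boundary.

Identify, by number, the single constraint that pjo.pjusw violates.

pjo.pjusw: syllable 2 coda /sw/ has 2 consonants (> 1).
This is a violation of constraint 3: "A coda contains at most one consonant."
The remaining constraints (1, 2) are satisfied.

3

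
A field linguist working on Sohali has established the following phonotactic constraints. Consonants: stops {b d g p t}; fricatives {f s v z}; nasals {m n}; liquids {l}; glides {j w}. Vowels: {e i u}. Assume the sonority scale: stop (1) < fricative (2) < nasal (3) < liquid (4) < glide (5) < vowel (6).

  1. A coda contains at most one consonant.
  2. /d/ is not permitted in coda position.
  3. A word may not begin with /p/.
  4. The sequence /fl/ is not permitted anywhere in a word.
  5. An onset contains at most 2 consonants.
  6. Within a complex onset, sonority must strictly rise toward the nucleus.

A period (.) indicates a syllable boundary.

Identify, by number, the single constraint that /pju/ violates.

/pju/: word begins with /p/.
This is a violation of constraint 3: "A word may not begin with /p/."
The remaining constraints (1, 2, 4, 5, 6) are satisfied.

3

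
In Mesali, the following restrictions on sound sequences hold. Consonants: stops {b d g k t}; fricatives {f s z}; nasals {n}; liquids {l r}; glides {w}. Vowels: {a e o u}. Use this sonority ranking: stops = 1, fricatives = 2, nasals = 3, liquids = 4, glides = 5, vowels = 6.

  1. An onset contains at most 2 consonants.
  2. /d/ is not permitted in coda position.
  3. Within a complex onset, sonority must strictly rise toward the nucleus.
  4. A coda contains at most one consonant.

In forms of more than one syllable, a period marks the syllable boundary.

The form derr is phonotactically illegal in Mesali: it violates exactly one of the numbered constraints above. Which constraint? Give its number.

4

derr: syllable 1 coda /rr/ has 2 consonants (> 1).
This is a violation of constraint 4: "A coda contains at most one consonant."
The remaining constraints (1, 2, 3) are satisfied.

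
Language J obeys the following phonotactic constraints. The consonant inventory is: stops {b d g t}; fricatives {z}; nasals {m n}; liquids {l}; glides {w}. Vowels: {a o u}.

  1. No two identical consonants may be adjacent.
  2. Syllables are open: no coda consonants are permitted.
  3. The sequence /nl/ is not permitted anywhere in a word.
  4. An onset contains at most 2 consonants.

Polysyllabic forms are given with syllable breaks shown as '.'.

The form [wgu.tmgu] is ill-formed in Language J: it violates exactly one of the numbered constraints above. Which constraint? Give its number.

[wgu.tmgu]: syllable 2 onset /tmg/ has 3 consonants (> 2).
This is a violation of constraint 4: "An onset contains at most 2 consonants."
The remaining constraints (1, 2, 3) are satisfied.

4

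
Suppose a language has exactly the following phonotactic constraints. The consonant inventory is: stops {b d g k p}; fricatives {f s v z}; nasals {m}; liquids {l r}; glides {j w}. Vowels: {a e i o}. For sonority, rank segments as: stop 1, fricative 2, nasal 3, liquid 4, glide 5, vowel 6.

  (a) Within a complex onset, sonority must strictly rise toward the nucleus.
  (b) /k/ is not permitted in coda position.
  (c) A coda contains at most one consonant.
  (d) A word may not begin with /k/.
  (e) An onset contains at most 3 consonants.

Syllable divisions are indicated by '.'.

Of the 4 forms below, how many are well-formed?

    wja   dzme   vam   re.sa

wja — violates constraint (a): syllable 1 onset /wj/: /w/ (glide, 5) → /j/ (glide, 5) does not rise → ill-formed
dzme — σ1 onset /dzm/ (1→2→3 rises), coda /∅/ ok → well-formed
vam — σ1 onset /v/, coda /m/ ok → well-formed
re.sa — σ1 onset /r/, coda /∅/ ok; σ2 onset /s/, coda /∅/ ok → well-formed
Well-formed: dzme, vam, re.sa → 3.

3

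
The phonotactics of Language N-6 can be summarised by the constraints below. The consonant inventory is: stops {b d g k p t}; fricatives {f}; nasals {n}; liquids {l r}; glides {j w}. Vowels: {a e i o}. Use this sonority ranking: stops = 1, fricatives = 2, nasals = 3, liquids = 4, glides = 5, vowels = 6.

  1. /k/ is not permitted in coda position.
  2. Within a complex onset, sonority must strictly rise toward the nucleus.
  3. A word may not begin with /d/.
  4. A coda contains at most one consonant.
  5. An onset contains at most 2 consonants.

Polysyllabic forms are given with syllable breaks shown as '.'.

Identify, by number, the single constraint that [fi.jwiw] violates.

2

[fi.jwiw]: syllable 2 onset /jw/: /j/ (glide, 5) → /w/ (glide, 5) does not rise.
This is a violation of constraint 2: "Within a complex onset, sonority must strictly rise toward the nucleus."
The remaining constraints (1, 3, 4, 5) are satisfied.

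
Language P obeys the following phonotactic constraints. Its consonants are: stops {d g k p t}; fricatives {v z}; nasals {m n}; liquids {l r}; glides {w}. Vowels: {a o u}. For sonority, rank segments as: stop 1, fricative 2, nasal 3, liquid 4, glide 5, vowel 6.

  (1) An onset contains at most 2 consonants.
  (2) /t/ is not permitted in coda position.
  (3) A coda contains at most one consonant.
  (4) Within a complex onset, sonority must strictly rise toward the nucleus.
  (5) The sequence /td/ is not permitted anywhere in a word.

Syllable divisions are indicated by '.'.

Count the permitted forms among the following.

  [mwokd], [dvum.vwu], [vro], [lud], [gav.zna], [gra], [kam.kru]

[mwokd] — violates constraint 3: syllable 1 coda /kd/ has 2 consonants (> 1) → not permitted
[dvum.vwu] — σ1 onset /dv/ (1→2 rises), coda /m/ ok; σ2 onset /vw/ (2→5 rises), coda /∅/ ok → permitted
[vro] — σ1 onset /vr/ (2→4 rises), coda /∅/ ok → permitted
[lud] — σ1 onset /l/, coda /d/ ok → permitted
[gav.zna] — σ1 onset /g/, coda /v/ ok; σ2 onset /zn/ (2→3 rises), coda /∅/ ok → permitted
[gra] — σ1 onset /gr/ (1→4 rises), coda /∅/ ok → permitted
[kam.kru] — σ1 onset /k/, coda /m/ ok; σ2 onset /kr/ (1→4 rises), coda /∅/ ok → permitted
Permitted: [dvum.vwu], [vro], [lud], [gav.zna], [gra], [kam.kru] → 6.

6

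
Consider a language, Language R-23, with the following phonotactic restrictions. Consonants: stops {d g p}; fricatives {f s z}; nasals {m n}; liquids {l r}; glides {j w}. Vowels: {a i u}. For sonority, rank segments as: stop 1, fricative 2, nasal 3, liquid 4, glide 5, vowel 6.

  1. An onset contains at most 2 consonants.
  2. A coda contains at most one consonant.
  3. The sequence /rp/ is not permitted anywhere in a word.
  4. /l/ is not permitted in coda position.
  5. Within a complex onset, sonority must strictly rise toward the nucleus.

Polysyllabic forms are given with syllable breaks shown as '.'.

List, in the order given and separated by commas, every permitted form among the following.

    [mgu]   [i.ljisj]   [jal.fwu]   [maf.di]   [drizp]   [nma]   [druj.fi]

[maf.di], [druj.fi]

[mgu] — violates constraint 5: syllable 1 onset /mg/: /m/ (nasal, 3) → /g/ (stop, 1) does not rise → not permitted
[i.ljisj] — violates constraint 2: syllable 2 coda /sj/ has 2 consonants (> 1) → not permitted
[jal.fwu] — violates constraint 4: syllable 1 coda contains /l/ → not permitted
[maf.di] — σ1 onset /m/, coda /f/ ok; σ2 onset /d/, coda /∅/ ok → permitted
[drizp] — violates constraint 2: syllable 1 coda /zp/ has 2 consonants (> 1) → not permitted
[nma] — violates constraint 5: syllable 1 onset /nm/: /n/ (nasal, 3) → /m/ (nasal, 3) does not rise → not permitted
[druj.fi] — σ1 onset /dr/ (1→4 rises), coda /j/ ok; σ2 onset /f/, coda /∅/ ok → permitted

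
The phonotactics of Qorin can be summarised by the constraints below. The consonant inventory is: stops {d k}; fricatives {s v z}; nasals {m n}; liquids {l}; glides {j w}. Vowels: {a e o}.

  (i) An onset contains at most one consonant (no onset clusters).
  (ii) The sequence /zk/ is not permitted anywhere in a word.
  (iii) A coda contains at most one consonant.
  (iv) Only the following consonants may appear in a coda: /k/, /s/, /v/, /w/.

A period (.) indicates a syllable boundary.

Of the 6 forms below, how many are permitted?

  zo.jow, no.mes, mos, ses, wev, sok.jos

zo.jow — σ1 onset /z/, coda /∅/ ok; σ2 onset /j/, coda /w/ ok → permitted
no.mes — σ1 onset /n/, coda /∅/ ok; σ2 onset /m/, coda /s/ ok → permitted
mos — σ1 onset /m/, coda /s/ ok → permitted
ses — σ1 onset /s/, coda /s/ ok → permitted
wev — σ1 onset /w/, coda /v/ ok → permitted
sok.jos — σ1 onset /s/, coda /k/ ok; σ2 onset /j/, coda /s/ ok → permitted
Permitted: zo.jow, no.mes, mos, ses, wev, sok.jos → 6.

6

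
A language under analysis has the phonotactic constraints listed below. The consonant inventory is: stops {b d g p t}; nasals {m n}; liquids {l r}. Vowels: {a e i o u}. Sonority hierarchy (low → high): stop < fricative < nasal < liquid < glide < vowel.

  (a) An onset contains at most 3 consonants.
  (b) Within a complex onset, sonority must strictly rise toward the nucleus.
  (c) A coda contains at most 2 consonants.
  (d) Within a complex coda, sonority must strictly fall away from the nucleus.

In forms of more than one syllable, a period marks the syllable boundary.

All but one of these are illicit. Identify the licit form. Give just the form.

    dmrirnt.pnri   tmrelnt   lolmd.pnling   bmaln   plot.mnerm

dmrirnt.pnri — violates constraint (c): syllable 1 coda /rnt/ has 3 consonants (> 2) → illicit
tmrelnt — violates constraint (c): syllable 1 coda /lnt/ has 3 consonants (> 2) → illicit
lolmd.pnling — violates constraint (c): syllable 1 coda /lmd/ has 3 consonants (> 2) → illicit
bmaln — σ1 onset /bm/ (1→3 rises), coda /ln/ (4→3 falls) ok → licit
plot.mnerm — violates constraint (b): syllable 2 onset /mn/: /m/ (nasal, 3) → /n/ (nasal, 3) does not rise → illicit

bmaln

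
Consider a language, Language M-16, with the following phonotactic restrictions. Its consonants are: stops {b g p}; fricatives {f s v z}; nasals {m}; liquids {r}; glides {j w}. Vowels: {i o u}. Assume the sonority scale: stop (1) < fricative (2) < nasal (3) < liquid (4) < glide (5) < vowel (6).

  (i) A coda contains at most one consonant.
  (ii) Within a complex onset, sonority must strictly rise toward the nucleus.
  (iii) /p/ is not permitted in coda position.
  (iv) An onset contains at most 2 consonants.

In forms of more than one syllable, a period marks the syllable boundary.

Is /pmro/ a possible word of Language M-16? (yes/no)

/pmro/ — violates constraint (iv): syllable 1 onset /pmr/ has 3 consonants (> 2) → not permitted

no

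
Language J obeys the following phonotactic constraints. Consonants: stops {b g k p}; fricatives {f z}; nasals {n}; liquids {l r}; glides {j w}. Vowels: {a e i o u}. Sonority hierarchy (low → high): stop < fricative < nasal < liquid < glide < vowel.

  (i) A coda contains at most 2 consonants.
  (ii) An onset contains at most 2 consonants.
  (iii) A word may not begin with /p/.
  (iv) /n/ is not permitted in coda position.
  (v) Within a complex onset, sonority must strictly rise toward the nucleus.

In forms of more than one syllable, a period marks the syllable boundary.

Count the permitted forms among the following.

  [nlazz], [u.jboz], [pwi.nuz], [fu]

[nlazz] — σ1 onset /nl/ (3→4 rises), coda /zz/ (2C) ok → permitted
[u.jboz] — violates constraint (v): syllable 2 onset /jb/: /j/ (glide, 5) → /b/ (stop, 1) does not rise → not permitted
[pwi.nuz] — violates constraint (iii): word begins with /p/ → not permitted
[fu] — σ1 onset /f/, coda /∅/ ok → permitted
Permitted: [nlazz], [fu] → 2.

2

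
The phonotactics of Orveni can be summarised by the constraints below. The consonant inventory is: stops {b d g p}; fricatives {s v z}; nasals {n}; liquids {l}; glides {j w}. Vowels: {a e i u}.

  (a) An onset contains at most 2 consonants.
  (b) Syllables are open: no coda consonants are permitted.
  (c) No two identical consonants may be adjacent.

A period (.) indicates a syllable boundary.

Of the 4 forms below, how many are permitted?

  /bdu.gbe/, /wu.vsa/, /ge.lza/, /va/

/bdu.gbe/ — σ1 onset /bd/ (2C), coda /∅/ ok; σ2 onset /gb/ (2C), coda /∅/ ok → permitted
/wu.vsa/ — σ1 onset /w/, coda /∅/ ok; σ2 onset /vs/ (2C), coda /∅/ ok → permitted
/ge.lza/ — σ1 onset /g/, coda /∅/ ok; σ2 onset /lz/ (2C), coda /∅/ ok → permitted
/va/ — σ1 onset /v/, coda /∅/ ok → permitted
Permitted: /bdu.gbe/, /wu.vsa/, /ge.lza/, /va/ → 4.

4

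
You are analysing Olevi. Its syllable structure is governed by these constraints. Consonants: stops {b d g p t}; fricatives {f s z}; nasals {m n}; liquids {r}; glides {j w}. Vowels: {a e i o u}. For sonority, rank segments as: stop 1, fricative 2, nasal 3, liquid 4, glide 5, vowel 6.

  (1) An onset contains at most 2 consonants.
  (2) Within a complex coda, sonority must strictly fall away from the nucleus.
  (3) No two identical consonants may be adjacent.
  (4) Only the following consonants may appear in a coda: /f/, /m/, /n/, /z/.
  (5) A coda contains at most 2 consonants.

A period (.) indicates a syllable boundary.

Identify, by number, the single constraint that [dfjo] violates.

1

[dfjo]: syllable 1 onset /dfj/ has 3 consonants (> 2).
This is a violation of constraint 1: "An onset contains at most 2 consonants."
The remaining constraints (2, 3, 4, 5) are satisfied.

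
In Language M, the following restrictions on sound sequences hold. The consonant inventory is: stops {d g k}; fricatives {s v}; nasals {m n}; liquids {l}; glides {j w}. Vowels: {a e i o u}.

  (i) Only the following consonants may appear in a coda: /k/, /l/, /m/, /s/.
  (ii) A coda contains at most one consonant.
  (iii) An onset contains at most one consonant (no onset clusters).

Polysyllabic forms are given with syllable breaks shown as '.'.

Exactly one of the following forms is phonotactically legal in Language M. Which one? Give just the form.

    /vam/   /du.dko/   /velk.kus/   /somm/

/vam/

/vam/ — σ1 onset /v/, coda /m/ ok → phonotactically legal
/du.dko/ — violates constraint (iii): syllable 2 onset /dk/ has 2 consonants (> 1) → phonotactically illegal
/velk.kus/ — violates constraint (ii): syllable 1 coda /lk/ has 2 consonants (> 1) → phonotactically illegal
/somm/ — violates constraint (ii): syllable 1 coda /mm/ has 2 consonants (> 1) → phonotactically illegal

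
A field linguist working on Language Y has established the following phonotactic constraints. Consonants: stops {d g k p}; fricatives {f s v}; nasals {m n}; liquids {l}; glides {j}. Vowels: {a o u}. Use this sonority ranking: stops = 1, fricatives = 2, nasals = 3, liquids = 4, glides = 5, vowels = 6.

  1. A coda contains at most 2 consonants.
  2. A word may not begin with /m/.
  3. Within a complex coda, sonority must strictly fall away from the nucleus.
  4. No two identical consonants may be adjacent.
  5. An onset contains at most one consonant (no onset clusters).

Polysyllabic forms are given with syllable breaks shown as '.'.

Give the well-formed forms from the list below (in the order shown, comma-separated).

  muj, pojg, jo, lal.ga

pojg, jo, lal.ga

muj — violates constraint 2: word begins with /m/ → ill-formed
pojg — σ1 onset /p/, coda /jg/ (5→1 falls) ok → well-formed
jo — σ1 onset /j/, coda /∅/ ok → well-formed
lal.ga — σ1 onset /l/, coda /l/ ok; σ2 onset /g/, coda /∅/ ok → well-formed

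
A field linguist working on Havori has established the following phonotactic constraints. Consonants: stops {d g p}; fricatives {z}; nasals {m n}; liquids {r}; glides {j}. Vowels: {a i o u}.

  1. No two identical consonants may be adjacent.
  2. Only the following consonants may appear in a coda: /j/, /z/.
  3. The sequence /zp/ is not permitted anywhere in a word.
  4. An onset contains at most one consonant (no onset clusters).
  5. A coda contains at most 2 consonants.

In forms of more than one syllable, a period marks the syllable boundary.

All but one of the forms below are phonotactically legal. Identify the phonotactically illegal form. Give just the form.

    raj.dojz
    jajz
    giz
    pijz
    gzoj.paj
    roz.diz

gzoj.paj

raj.dojz — σ1 onset /r/, coda /j/ ok; σ2 onset /d/, coda /jz/ (2C) ok → phonotactically legal
jajz — σ1 onset /j/, coda /jz/ (2C) ok → phonotactically legal
giz — σ1 onset /g/, coda /z/ ok → phonotactically legal
pijz — σ1 onset /p/, coda /jz/ (2C) ok → phonotactically legal
gzoj.paj — violates constraint 4: syllable 1 onset /gz/ has 2 consonants (> 1) → phonotactically illegal
roz.diz — σ1 onset /r/, coda /z/ ok; σ2 onset /d/, coda /z/ ok → phonotactically legal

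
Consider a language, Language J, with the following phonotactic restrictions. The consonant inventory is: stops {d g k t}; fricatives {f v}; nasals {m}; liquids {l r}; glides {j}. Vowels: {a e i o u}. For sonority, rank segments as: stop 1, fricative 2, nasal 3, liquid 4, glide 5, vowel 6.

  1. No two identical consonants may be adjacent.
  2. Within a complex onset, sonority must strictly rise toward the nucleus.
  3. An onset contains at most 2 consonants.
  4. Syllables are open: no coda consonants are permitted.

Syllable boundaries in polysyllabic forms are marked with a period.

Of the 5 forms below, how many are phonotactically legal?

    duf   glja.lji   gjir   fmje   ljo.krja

duf — violates constraint 4: syllable 1 coda /f/ has 1 consonant (> 0) → phonotactically illegal
glja.lji — violates constraint 3: syllable 1 onset /glj/ has 3 consonants (> 2) → phonotactically illegal
gjir — violates constraint 4: syllable 1 coda /r/ has 1 consonant (> 0) → phonotactically illegal
fmje — violates constraint 3: syllable 1 onset /fmj/ has 3 consonants (> 2) → phonotactically illegal
ljo.krja — violates constraint 3: syllable 2 onset /krj/ has 3 consonants (> 2) → phonotactically illegal
No form is phonotactically legal → 0.

0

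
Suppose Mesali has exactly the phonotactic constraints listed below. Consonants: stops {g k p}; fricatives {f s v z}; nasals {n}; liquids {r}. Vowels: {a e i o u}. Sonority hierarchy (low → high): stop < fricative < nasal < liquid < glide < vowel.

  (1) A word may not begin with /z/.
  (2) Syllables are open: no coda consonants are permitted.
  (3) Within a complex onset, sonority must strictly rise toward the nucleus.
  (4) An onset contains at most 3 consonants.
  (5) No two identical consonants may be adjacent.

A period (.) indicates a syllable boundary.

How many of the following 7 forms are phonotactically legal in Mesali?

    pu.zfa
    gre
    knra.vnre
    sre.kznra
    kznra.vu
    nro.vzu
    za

2

pu.zfa — violates constraint 3: syllable 2 onset /zf/: /z/ (fricative, 2) → /f/ (fricative, 2) does not rise → phonotactically illegal
gre — σ1 onset /gr/ (1→4 rises), coda /∅/ ok → phonotactically legal
knra.vnre — σ1 onset /knr/ (1→3→4 rises), coda /∅/ ok; σ2 onset /vnr/ (2→3→4 rises), coda /∅/ ok → phonotactically legal
sre.kznra — violates constraint 4: syllable 2 onset /kznr/ has 4 consonants (> 3) → phonotactically illegal
kznra.vu — violates constraint 4: syllable 1 onset /kznr/ has 4 consonants (> 3) → phonotactically illegal
nro.vzu — violates constraint 3: syllable 2 onset /vz/: /v/ (fricative, 2) → /z/ (fricative, 2) does not rise → phonotactically illegal
za — violates constraint 1: word begins with /z/ → phonotactically illegal
Phonotactically legal: gre, knra.vnre → 2.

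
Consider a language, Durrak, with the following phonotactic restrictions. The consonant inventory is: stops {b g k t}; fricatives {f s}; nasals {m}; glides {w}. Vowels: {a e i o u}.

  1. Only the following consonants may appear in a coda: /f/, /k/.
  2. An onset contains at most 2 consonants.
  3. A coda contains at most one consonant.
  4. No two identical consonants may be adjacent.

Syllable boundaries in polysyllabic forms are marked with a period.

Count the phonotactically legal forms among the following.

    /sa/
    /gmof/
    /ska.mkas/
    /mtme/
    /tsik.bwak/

/sa/ — σ1 onset /s/, coda /∅/ ok → phonotactically legal
/gmof/ — σ1 onset /gm/ (2C), coda /f/ ok → phonotactically legal
/ska.mkas/ — violates constraint 1: syllable 2 coda contains /s/, which is not a licensed coda consonant → phonotactically illegal
/mtme/ — violates constraint 2: syllable 1 onset /mtm/ has 3 consonants (> 2) → phonotactically illegal
/tsik.bwak/ — σ1 onset /ts/ (2C), coda /k/ ok; σ2 onset /bw/ (2C), coda /k/ ok → phonotactically legal
Phonotactically legal: /sa/, /gmof/, /tsik.bwak/ → 3.

3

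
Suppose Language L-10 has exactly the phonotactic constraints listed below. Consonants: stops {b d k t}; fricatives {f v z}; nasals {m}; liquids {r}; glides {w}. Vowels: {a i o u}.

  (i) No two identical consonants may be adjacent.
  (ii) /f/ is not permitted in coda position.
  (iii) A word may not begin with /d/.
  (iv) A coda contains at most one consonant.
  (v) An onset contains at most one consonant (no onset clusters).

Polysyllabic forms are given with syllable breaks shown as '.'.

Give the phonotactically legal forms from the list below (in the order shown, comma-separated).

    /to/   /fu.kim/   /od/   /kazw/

/to/ — σ1 onset /t/, coda /∅/ ok → phonotactically legal
/fu.kim/ — σ1 onset /f/, coda /∅/ ok; σ2 onset /k/, coda /m/ ok → phonotactically legal
/od/ — σ1 onset /∅/, coda /d/ ok → phonotactically legal
/kazw/ — violates constraint (iv): syllable 1 coda /zw/ has 2 consonants (> 1) → phonotactically illegal

/to/, /fu.kim/, /od/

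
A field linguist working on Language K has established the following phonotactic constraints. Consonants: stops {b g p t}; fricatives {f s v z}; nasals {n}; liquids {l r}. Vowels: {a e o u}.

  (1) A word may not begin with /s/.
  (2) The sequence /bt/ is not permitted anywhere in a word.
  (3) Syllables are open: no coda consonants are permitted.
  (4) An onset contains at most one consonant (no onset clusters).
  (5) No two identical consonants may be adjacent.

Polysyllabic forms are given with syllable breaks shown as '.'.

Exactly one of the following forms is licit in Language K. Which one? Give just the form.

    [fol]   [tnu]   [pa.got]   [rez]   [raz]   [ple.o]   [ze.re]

[ze.re]

[fol] — violates constraint 3: syllable 1 coda /l/ has 1 consonant (> 0) → illicit
[tnu] — violates constraint 4: syllable 1 onset /tn/ has 2 consonants (> 1) → illicit
[pa.got] — violates constraint 3: syllable 2 coda /t/ has 1 consonant (> 0) → illicit
[rez] — violates constraint 3: syllable 1 coda /z/ has 1 consonant (> 0) → illicit
[raz] — violates constraint 3: syllable 1 coda /z/ has 1 consonant (> 0) → illicit
[ple.o] — violates constraint 4: syllable 1 onset /pl/ has 2 consonants (> 1) → illicit
[ze.re] — σ1 onset /z/, coda /∅/ ok; σ2 onset /r/, coda /∅/ ok → licit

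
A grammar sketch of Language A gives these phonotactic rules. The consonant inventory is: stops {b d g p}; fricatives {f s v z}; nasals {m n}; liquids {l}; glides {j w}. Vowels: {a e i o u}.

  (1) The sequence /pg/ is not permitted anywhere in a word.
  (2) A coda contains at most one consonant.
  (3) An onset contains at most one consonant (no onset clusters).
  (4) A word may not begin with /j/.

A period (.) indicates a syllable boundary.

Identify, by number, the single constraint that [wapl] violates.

2

[wapl]: syllable 1 coda /pl/ has 2 consonants (> 1).
This is a violation of constraint 2: "A coda contains at most one consonant."
The remaining constraints (1, 3, 4) are satisfied.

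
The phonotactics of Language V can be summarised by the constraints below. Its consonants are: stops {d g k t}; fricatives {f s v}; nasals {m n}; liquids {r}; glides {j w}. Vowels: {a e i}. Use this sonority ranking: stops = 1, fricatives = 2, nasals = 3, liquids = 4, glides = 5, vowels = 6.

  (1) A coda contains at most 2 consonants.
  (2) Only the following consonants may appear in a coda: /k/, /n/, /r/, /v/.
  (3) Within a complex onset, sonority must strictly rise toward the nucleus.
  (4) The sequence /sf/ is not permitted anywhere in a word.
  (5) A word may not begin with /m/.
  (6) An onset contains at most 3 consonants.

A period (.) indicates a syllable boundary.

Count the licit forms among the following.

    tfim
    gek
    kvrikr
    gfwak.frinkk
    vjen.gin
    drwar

4

tfim — violates constraint 2: syllable 1 coda contains /m/, which is not a licensed coda consonant → illicit
gek — σ1 onset /g/, coda /k/ ok → licit
kvrikr — σ1 onset /kvr/ (1→2→4 rises), coda /kr/ (2C) ok → licit
gfwak.frinkk — violates constraint 1: syllable 2 coda /nkk/ has 3 consonants (> 2) → illicit
vjen.gin — σ1 onset /vj/ (2→5 rises), coda /n/ ok; σ2 onset /g/, coda /n/ ok → licit
drwar — σ1 onset /drw/ (1→4→5 rises), coda /r/ ok → licit
Licit: gek, kvrikr, vjen.gin, drwar → 4.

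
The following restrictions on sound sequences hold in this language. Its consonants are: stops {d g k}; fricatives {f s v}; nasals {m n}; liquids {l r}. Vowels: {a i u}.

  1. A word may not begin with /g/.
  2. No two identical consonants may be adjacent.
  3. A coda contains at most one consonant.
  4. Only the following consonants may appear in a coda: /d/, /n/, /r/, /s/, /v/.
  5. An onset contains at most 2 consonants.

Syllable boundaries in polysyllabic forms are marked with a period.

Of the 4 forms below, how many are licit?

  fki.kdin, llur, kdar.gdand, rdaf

fki.kdin — σ1 onset /fk/ (2C), coda /∅/ ok; σ2 onset /kd/ (2C), coda /n/ ok → licit
llur — violates constraint 2: adjacent identical consonants /ll/ → illicit
kdar.gdand — violates constraint 3: syllable 2 coda /nd/ has 2 consonants (> 1) → illicit
rdaf — violates constraint 4: syllable 1 coda contains /f/, which is not a licensed coda consonant → illicit
Licit: fki.kdin → 1.

1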